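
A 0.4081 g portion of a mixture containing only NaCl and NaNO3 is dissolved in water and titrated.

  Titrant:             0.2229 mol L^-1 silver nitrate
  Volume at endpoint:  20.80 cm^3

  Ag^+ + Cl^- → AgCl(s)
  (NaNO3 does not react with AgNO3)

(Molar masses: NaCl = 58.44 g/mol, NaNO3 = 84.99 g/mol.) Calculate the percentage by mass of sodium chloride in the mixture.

66.39 %

n(AgNO3) = 0.02080 × 0.2229 = 4.636 × 10^-3 mol
Let x = n(NaCl), y = n(NaNO3).
Titrant: 1x = 4.636 × 10^-3;  mass: 58.44x + 84.99y = 0.4081
Solving, x = 4.636 × 10^-3 mol, y = 1.614 × 10^-3 mol
mass of NaCl = 4.636 × 10^-3 × 58.44 = 0.2709 g
% NaCl = 0.2709 / 0.4081 × 100 = 66.39 %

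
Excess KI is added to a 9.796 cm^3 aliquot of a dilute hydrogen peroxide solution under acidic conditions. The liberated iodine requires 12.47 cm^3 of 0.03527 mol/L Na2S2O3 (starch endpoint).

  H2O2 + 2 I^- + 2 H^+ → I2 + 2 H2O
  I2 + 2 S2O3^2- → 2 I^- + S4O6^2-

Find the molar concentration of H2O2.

0.02245 mol/L

n(S2O3^2-) = 0.01247 × 0.03527 = 4.398 × 10^-4 mol
n(I2) = n(S2O3^2-)/2 = 2.199 × 10^-4 mol
n(H2O2) in the aliquot = 2.199 × 10^-4 mol (1:1 ratio)
[H2O2] = 2.199 × 10^-4 / 0.009796 = 0.02245 mol/L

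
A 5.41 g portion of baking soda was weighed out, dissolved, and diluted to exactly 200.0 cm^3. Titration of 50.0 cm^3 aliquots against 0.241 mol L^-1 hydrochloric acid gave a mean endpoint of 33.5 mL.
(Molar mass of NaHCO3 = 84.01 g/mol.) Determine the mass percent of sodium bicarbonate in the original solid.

NaHCO3 + HCl → NaCl + H2O + CO2
n(HCl) per titration = 0.0335 × 0.241 = 8.07 × 10^-3 mol
n(NaHCO3) in each aliquot = 8.07 × 10^-3 mol (1:1 ratio)
n(NaHCO3) in the whole flask = 8.07 × 10^-3 × 200.0/50.0 = 0.0323 mol
mass of NaHCO3 = 0.0323 × 84.01 = 2.71 g
% NaHCO3 = 2.71 / 5.41 × 100 = 50.1 %

50.1 %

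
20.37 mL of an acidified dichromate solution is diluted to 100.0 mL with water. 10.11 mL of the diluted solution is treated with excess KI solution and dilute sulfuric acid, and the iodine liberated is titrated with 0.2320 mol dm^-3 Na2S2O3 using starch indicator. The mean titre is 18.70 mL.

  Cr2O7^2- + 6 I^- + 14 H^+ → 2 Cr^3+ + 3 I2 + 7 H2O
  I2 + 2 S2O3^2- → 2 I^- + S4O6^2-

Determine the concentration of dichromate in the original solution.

n(S2O3^2-) = 0.01870 × 0.2320 = 4.338 × 10^-3 mol
n(I2) = n(S2O3^2-)/2 = 2.169 × 10^-3 mol
From the 1:3 ratio, n(Cr2O7^2-) in the aliquot = 1/3 × 2.169 × 10^-3 = 7.231 × 10^-4 mol
[Cr2O7^2-]_dilute = 7.231 × 10^-4 / 0.01011 = 0.07152 mol/L
[Cr2O7^2-]_original = 0.07152 × 100.0/20.37 = 0.3511 mol/L

0.3511 mol/L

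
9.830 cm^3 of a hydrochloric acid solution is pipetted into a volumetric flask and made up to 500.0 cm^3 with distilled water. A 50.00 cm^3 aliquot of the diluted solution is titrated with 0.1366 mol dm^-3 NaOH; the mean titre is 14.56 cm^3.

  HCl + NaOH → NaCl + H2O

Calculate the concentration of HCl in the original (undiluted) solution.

n(NaOH) = 0.01456 × 0.1366 = 1.989 × 10^-3 mol
n(HCl) in the aliquot = 1.989 × 10^-3 mol (1:1 ratio)
[HCl]_dilute = 1.989 × 10^-3 / 0.05000 = 0.03978 mol/L
Dilution factor = 500.0 / 9.830 = 50.86
[HCl]_stock = 0.03978 × 50.86 = 2.023 mol/L

2.023 mol/L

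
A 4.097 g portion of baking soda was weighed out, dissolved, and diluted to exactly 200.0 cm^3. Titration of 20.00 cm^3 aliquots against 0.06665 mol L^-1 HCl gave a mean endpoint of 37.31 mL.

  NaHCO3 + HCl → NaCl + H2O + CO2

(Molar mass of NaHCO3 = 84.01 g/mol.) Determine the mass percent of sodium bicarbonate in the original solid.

50.99 %

n(HCl) per titration = 0.03731 × 0.06665 = 2.487 × 10^-3 mol
n(NaHCO3) in each aliquot = 2.487 × 10^-3 mol (1:1 ratio)
n(NaHCO3) in the whole flask = 2.487 × 10^-3 × 200.0/20.00 = 0.02487 mol
mass of NaHCO3 = 0.02487 × 84.01 = 2.089 g
% NaHCO3 = 2.089 / 4.097 × 100 = 50.99 %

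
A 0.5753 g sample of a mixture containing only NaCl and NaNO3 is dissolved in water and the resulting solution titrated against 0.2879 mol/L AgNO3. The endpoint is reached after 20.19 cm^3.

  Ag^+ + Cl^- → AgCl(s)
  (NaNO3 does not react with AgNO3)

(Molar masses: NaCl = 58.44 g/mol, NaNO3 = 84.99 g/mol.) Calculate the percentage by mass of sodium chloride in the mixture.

59.05 %

n(AgNO3) = 0.02019 × 0.2879 = 5.813 × 10^-3 mol
Let x = n(NaCl), y = n(NaNO3).
Titrant: 1x = 5.813 × 10^-3;  mass: 58.44x + 84.99y = 0.5753
Solving, x = 5.813 × 10^-3 mol, y = 2.772 × 10^-3 mol
mass of NaCl = 5.813 × 10^-3 × 58.44 = 0.3397 g
% NaCl = 0.3397 / 0.5753 × 100 = 59.05 %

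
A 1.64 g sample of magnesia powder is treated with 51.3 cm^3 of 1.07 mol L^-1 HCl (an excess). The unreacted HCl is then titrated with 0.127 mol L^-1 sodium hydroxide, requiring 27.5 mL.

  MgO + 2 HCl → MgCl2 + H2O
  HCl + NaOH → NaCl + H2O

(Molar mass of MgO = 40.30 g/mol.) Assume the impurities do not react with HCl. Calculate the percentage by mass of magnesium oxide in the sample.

63.2 %

n(HCl) added = 0.0513 × 1.07 = 0.0549 mol
n(NaOH) used in back-titration = 0.0275 × 0.127 = 3.49 × 10^-3 mol
n(HCl) left over = 3.49 × 10^-3 mol (1:1 ratio)
n(HCl) consumed by analyte = 0.0549 − 3.49 × 10^-3 = 0.0514 mol
From the 1:2 ratio, n(MgO) = 1/2 × 0.0514 = 0.0257 mol
mass of MgO = 0.0257 × 40.30 = 1.04 g
% MgO = 1.04 / 1.64 × 100 = 63.2 %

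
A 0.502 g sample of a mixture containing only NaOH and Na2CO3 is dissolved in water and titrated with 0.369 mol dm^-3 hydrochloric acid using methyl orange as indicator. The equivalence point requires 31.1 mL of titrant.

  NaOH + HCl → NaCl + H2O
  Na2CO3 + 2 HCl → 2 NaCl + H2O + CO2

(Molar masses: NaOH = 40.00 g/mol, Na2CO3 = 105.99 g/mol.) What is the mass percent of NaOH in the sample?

n(HCl) = 0.0311 × 0.369 = 0.0115 mol
Let x = n(NaOH), y = n(Na2CO3).
Titrant: 1x + 2y = 0.0115;  mass: 40.00x + 105.99y = 0.502
Solving, x = 8.17 × 10^-3 mol, y = 1.65 × 10^-3 mol
mass of NaOH = 8.17 × 10^-3 × 40.00 = 0.327 g
% NaOH = 0.327 / 0.502 × 100 = 65.1 %

65.1 %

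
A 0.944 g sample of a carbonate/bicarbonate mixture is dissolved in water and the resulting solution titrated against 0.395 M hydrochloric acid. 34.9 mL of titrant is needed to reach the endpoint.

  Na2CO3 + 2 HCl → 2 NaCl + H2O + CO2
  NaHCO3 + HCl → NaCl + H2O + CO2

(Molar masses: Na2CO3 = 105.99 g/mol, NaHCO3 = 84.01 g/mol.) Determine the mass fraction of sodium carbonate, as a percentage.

n(HCl) = 0.0349 × 0.395 = 0.0138 mol
Let x = n(Na2CO3), y = n(NaHCO3).
Titrant: 2x + 1y = 0.0138;  mass: 105.99x + 84.01y = 0.944
Solving, x = 3.45 × 10^-3 mol, y = 6.88 × 10^-3 mol
mass of Na2CO3 = 3.45 × 10^-3 × 105.99 = 0.366 g
% Na2CO3 = 0.366 / 0.944 × 100 = 38.8 %

38.8 %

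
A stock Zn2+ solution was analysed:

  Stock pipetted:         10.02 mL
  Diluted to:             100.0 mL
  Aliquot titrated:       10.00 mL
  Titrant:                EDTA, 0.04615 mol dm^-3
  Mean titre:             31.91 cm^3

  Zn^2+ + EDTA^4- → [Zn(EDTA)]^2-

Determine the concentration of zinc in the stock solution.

1.470 mol/L

n(EDTA) = 0.03191 × 0.04615 = 1.473 × 10^-3 mol
n(Zn2+) in the aliquot = 1.473 × 10^-3 mol (1:1 ratio)
[Zn2+]_dilute = 1.473 × 10^-3 / 0.01000 = 0.1473 mol/L
Dilution factor = 100.0 / 10.02 = 9.980
[Zn2+]_stock = 0.1473 × 9.980 = 1.470 mol/L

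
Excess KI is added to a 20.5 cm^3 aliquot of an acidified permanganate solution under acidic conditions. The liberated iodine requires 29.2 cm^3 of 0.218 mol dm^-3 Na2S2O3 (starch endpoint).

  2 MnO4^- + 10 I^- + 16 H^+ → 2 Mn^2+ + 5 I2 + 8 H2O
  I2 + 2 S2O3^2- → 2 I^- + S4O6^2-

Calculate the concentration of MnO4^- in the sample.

0.0621 mol/L

n(S2O3^2-) = 0.0292 × 0.218 = 6.37 × 10^-3 mol
n(I2) = n(S2O3^2-)/2 = 3.18 × 10^-3 mol
From the 2:5 ratio, n(MnO4^-) in the aliquot = 2/5 × 3.18 × 10^-3 = 1.27 × 10^-3 mol
[MnO4^-] = 1.27 × 10^-3 / 0.0205 = 0.0621 mol/L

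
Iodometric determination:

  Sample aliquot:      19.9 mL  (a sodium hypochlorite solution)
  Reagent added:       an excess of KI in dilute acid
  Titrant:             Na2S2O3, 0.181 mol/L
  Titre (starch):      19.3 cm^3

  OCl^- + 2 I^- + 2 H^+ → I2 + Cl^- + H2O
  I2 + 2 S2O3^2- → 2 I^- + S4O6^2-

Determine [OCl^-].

n(S2O3^2-) = 0.0193 × 0.181 = 3.49 × 10^-3 mol
n(I2) = n(S2O3^2-)/2 = 1.75 × 10^-3 mol
n(OCl^-) in the aliquot = 1.75 × 10^-3 mol (1:1 ratio)
[OCl^-] = 1.75 × 10^-3 / 0.0199 = 0.0878 mol/L

0.0878 mol/L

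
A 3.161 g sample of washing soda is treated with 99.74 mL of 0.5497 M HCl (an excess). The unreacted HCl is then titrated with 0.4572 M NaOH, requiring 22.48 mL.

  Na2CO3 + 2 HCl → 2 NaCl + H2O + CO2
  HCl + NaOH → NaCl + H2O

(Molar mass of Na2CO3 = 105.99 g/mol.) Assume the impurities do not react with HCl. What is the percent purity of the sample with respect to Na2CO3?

n(HCl) added = 0.09974 × 0.5497 = 0.05483 mol
n(NaOH) used in back-titration = 0.02248 × 0.4572 = 0.01028 mol
n(HCl) left over = 0.01028 mol (1:1 ratio)
n(HCl) consumed by analyte = 0.05483 − 0.01028 = 0.04455 mol
From the 1:2 ratio, n(Na2CO3) = 1/2 × 0.04455 = 0.02227 mol
mass of Na2CO3 = 0.02227 × 105.99 = 2.361 g
% Na2CO3 = 2.361 / 3.161 × 100 = 74.69 %

74.69 %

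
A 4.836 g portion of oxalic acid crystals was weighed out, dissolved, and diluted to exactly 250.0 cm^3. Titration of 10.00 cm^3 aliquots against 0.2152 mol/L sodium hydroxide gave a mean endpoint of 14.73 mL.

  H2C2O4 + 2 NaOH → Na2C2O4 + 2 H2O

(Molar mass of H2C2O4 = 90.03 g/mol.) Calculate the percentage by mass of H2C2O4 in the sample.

73.77 %

n(NaOH) per titration = 0.01473 × 0.2152 = 3.170 × 10^-3 mol
From the 1:2 ratio, n(H2C2O4) in each aliquot = 1/2 × 3.170 × 10^-3 = 1.585 × 10^-3 mol
n(H2C2O4) in the whole flask = 1.585 × 10^-3 × 250.0/10.00 = 0.03962 mol
mass of H2C2O4 = 0.03962 × 90.03 = 3.567 g
% H2C2O4 = 3.567 / 4.836 × 100 = 73.77 %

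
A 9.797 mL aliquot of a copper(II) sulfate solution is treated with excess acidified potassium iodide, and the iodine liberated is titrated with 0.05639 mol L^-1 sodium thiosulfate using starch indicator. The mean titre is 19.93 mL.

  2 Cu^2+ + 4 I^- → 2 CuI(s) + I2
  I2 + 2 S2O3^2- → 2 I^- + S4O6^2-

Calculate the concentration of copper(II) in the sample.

n(S2O3^2-) = 0.01993 × 0.05639 = 1.124 × 10^-3 mol
n(I2) = n(S2O3^2-)/2 = 5.619 × 10^-4 mol
From the 2:1 ratio, n(Cu2+) in the aliquot = 2/1 × 5.619 × 10^-4 = 1.124 × 10^-3 mol
[Cu2+] = 1.124 × 10^-3 / 0.009797 = 0.1147 mol/L

0.1147 mol/L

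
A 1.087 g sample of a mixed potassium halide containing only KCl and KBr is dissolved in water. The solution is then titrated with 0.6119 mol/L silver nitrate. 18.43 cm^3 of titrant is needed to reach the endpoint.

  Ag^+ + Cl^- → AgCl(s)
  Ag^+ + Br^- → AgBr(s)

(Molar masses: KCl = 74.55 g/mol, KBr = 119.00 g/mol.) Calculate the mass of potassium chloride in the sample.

n(AgNO3) = 0.01843 × 0.6119 = 0.01128 mol
Let x = n(KCl), y = n(KBr).
Titrant: 1x + 1y = 0.01128;  mass: 74.55x + 119.00y = 1.087
Solving, x = 5.737 × 10^-3 mol, y = 5.541 × 10^-3 mol
mass of KCl = 5.737 × 10^-3 × 74.55 = 0.4277 g

0.4277 g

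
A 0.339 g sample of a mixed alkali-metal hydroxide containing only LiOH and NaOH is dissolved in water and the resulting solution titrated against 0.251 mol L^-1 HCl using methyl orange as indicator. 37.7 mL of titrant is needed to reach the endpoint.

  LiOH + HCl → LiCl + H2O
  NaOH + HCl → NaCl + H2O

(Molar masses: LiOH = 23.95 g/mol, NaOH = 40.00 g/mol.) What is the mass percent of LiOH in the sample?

n(HCl) = 0.0377 × 0.251 = 9.46 × 10^-3 mol
Let x = n(LiOH), y = n(NaOH).
Titrant: 1x + 1y = 9.46 × 10^-3;  mass: 23.95x + 40.00y = 0.339
Solving, x = 2.46 × 10^-3 mol, y = 7.00 × 10^-3 mol
mass of LiOH = 2.46 × 10^-3 × 23.95 = 0.0590 g
% LiOH = 0.0590 / 0.339 × 100 = 17.4 %

17.4 %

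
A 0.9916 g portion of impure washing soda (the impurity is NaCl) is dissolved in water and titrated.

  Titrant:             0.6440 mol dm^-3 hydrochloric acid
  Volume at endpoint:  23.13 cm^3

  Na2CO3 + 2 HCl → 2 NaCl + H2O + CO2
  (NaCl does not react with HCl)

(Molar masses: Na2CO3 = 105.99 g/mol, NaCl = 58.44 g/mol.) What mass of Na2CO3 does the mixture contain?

n(HCl) = 0.02313 × 0.6440 = 0.01490 mol
Let x = n(Na2CO3), y = n(NaCl).
Titrant: 2x = 0.01490;  mass: 105.99x + 58.44y = 0.9916
Solving, x = 7.448 × 10^-3 mol, y = 3.460 × 10^-3 mol
mass of Na2CO3 = 7.448 × 10^-3 × 105.99 = 0.7894 g

0.7894 g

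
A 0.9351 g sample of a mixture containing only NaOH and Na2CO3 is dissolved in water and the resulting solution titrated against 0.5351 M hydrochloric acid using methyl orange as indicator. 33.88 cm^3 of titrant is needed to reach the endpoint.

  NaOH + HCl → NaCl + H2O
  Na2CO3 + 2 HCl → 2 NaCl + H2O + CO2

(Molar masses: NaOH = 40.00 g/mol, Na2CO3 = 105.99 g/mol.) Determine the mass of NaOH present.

n(HCl) = 0.03388 × 0.5351 = 0.01813 mol
Let x = n(NaOH), y = n(Na2CO3).
Titrant: 1x + 2y = 0.01813;  mass: 40.00x + 105.99y = 0.9351
Solving, x = 1.974 × 10^-3 mol, y = 8.077 × 10^-3 mol
mass of NaOH = 1.974 × 10^-3 × 40.00 = 0.07897 g

0.07897 g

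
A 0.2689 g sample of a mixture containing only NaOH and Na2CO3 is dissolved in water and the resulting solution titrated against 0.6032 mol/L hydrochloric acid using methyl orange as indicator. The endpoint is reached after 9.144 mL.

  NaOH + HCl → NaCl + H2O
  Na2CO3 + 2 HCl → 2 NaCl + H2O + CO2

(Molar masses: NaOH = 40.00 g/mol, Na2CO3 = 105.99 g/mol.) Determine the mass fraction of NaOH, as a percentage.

26.79 %

n(HCl) = 0.009144 × 0.6032 = 5.516 × 10^-3 mol
Let x = n(NaOH), y = n(Na2CO3).
Titrant: 1x + 2y = 5.516 × 10^-3;  mass: 40.00x + 105.99y = 0.2689
Solving, x = 1.801 × 10^-3 mol, y = 1.857 × 10^-3 mol
mass of NaOH = 1.801 × 10^-3 × 40.00 = 0.07204 g
% NaOH = 0.07204 / 0.2689 × 100 = 26.79 %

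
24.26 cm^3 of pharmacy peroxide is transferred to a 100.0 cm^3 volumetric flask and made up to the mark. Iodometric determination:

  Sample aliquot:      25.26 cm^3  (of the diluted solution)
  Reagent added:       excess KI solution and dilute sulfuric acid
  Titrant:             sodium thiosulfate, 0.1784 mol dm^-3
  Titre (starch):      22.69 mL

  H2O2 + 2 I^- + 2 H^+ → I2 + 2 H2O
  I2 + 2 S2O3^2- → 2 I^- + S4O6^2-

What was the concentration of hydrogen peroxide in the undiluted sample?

n(S2O3^2-) = 0.02269 × 0.1784 = 4.048 × 10^-3 mol
n(I2) = n(S2O3^2-)/2 = 2.024 × 10^-3 mol
n(H2O2) in the aliquot = 2.024 × 10^-3 mol (1:1 ratio)
[H2O2]_dilute = 2.024 × 10^-3 / 0.02526 = 0.08012 mol/L
[H2O2]_original = 0.08012 × 100.0/24.26 = 0.3303 mol/L

0.3303 mol/L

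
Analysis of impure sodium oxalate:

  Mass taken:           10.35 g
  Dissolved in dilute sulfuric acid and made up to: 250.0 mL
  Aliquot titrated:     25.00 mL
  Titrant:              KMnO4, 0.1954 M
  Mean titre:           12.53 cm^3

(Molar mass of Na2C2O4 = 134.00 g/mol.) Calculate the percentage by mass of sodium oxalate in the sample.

2 MnO4^- + 5 C2O4^2- + 16 H^+ → 2 Mn^2+ + 10 CO2 + 8 H2O
n(KMnO4) per titration = 0.01253 × 0.1954 = 2.448 × 10^-3 mol
From the 5:2 ratio, n(Na2C2O4) in each aliquot = 5/2 × 2.448 × 10^-3 = 6.121 × 10^-3 mol
n(Na2C2O4) in the whole flask = 6.121 × 10^-3 × 250.0/25.00 = 0.06121 mol
mass of Na2C2O4 = 0.06121 × 134.00 = 8.202 g
% Na2C2O4 = 8.202 / 10.35 × 100 = 79.25 %

79.25 %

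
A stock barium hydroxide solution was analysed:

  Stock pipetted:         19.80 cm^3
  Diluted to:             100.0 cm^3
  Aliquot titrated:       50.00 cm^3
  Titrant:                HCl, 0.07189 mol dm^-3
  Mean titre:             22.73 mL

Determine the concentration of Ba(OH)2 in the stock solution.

Ba(OH)2 + 2 HCl → BaCl2 + 2 H2O
n(HCl) = 0.02273 × 0.07189 = 1.634 × 10^-3 mol
From the 1:2 ratio, n(Ba(OH)2) in the aliquot = 1/2 × 1.634 × 10^-3 = 8.170 × 10^-4 mol
[Ba(OH)2]_dilute = 8.170 × 10^-4 / 0.05000 = 0.01634 mol/L
Dilution factor = 100.0 / 19.80 = 5.051
[Ba(OH)2]_stock = 0.01634 × 5.051 = 0.08253 mol/L

0.08253 mol/L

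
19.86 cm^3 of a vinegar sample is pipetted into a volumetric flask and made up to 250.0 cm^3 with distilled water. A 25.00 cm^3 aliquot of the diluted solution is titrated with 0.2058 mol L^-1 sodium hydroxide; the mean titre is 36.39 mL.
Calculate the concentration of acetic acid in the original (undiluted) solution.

CH3COOH + NaOH → CH3COONa + H2O
n(NaOH) = 0.03639 × 0.2058 = 7.489 × 10^-3 mol
n(CH3COOH) in the aliquot = 7.489 × 10^-3 mol (1:1 ratio)
[CH3COOH]_dilute = 7.489 × 10^-3 / 0.02500 = 0.2996 mol/L
Dilution factor = 250.0 / 19.86 = 12.59
[CH3COOH]_stock = 0.2996 × 12.59 = 3.771 mol/L

3.771 mol/L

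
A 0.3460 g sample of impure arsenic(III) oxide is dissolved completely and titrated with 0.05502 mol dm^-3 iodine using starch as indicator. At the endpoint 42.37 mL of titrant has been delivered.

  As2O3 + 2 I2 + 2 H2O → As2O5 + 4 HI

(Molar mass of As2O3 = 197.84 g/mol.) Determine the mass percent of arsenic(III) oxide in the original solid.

66.65 %

n(I2) = 0.04237 L × 0.05502 mol/L = 2.331 × 10^-3 mol
From the 1:2 ratio, n(As2O3) = 1/2 × 2.331 × 10^-3 = 1.166 × 10^-3 mol
mass of As2O3 = 1.166 × 10^-3 × 197.84 g/mol = 0.2306 g
% As2O3 = 0.2306 / 0.3460 × 100 = 66.65 %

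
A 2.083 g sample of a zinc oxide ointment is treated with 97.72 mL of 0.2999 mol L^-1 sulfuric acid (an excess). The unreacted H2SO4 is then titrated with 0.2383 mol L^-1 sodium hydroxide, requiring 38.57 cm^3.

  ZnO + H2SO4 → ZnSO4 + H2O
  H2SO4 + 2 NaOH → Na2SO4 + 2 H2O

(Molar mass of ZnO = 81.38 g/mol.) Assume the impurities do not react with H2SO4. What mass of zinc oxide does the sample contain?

2.011 g

n(H2SO4) added = 0.09772 × 0.2999 = 0.02931 mol
n(NaOH) used in back-titration = 0.03857 × 0.2383 = 9.191 × 10^-3 mol
From the 1:2 ratio, n(H2SO4) left over = 1/2 × 9.191 × 10^-3 = 4.596 × 10^-3 mol
n(H2SO4) consumed by analyte = 0.02931 − 4.596 × 10^-3 = 0.02471 mol
n(ZnO) = 0.02471 mol (1:1 ratio)
mass of ZnO = 0.02471 × 81.38 = 2.011 g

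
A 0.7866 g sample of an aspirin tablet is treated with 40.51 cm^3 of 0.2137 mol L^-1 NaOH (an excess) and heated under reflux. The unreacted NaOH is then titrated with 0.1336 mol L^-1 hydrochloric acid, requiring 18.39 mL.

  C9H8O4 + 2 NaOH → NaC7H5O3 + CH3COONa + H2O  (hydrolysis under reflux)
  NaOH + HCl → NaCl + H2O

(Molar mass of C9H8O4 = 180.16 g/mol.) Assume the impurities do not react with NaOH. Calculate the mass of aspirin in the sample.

n(NaOH) added = 0.04051 × 0.2137 = 8.657 × 10^-3 mol
n(HCl) used in back-titration = 0.01839 × 0.1336 = 2.457 × 10^-3 mol
n(NaOH) left over = 2.457 × 10^-3 mol (1:1 ratio)
n(NaOH) consumed by analyte = 8.657 × 10^-3 − 2.457 × 10^-3 = 6.200 × 10^-3 mol
From the 1:2 ratio, n(C9H8O4) = 1/2 × 6.200 × 10^-3 = 3.100 × 10^-3 mol
mass of C9H8O4 = 3.100 × 10^-3 × 180.16 = 0.5585 g

0.5585 g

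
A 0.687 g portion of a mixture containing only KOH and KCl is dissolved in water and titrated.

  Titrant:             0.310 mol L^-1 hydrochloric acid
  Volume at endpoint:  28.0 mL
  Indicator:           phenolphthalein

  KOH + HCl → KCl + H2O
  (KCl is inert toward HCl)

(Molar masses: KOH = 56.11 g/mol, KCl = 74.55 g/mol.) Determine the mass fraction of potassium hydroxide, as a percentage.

n(HCl) = 0.0280 × 0.310 = 8.68 × 10^-3 mol
Let x = n(KOH), y = n(KCl).
Titrant: 1x = 8.68 × 10^-3;  mass: 56.11x + 74.55y = 0.687
Solving, x = 8.68 × 10^-3 mol, y = 2.68 × 10^-3 mol
mass of KOH = 8.68 × 10^-3 × 56.11 = 0.487 g
% KOH = 0.487 / 0.687 × 100 = 70.9 %

70.9 %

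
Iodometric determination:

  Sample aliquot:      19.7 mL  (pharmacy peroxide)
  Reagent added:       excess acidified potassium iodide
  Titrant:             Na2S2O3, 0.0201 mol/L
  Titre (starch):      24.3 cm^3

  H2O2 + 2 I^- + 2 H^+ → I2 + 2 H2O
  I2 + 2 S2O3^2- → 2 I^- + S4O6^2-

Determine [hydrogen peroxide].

0.0124 mol/L

n(S2O3^2-) = 0.0243 × 0.0201 = 4.88 × 10^-4 mol
n(I2) = n(S2O3^2-)/2 = 2.44 × 10^-4 mol
n(H2O2) in the aliquot = 2.44 × 10^-4 mol (1:1 ratio)
[H2O2] = 2.44 × 10^-4 / 0.0197 = 0.0124 mol/L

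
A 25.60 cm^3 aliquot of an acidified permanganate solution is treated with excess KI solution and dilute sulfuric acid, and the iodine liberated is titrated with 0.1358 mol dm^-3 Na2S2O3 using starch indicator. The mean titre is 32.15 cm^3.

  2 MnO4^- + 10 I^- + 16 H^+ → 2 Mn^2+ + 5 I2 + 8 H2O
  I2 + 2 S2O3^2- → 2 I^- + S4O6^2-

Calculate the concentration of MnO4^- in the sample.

0.03411 mol/L

n(S2O3^2-) = 0.03215 × 0.1358 = 4.366 × 10^-3 mol
n(I2) = n(S2O3^2-)/2 = 2.183 × 10^-3 mol
From the 2:5 ratio, n(MnO4^-) in the aliquot = 2/5 × 2.183 × 10^-3 = 8.732 × 10^-4 mol
[MnO4^-] = 8.732 × 10^-4 / 0.02560 = 0.03411 mol/L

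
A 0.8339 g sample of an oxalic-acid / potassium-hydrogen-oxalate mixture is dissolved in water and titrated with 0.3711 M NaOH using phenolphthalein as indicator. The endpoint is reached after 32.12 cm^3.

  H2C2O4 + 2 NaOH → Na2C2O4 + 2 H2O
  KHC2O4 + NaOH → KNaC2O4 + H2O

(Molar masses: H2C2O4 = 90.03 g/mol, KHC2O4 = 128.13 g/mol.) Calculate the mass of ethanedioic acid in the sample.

0.3755 g

n(NaOH) = 0.03212 × 0.3711 = 0.01192 mol
Let x = n(H2C2O4), y = n(KHC2O4).
Titrant: 2x + 1y = 0.01192;  mass: 90.03x + 128.13y = 0.8339
Solving, x = 4.171 × 10^-3 mol, y = 3.577 × 10^-3 mol
mass of H2C2O4 = 4.171 × 10^-3 × 90.03 = 0.3755 g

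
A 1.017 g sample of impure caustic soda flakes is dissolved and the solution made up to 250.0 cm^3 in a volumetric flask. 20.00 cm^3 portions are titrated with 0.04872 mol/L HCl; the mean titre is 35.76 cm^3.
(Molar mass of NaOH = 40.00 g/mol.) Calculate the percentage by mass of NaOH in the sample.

85.66 %

NaOH + HCl → NaCl + H2O
n(HCl) per titration = 0.03576 × 0.04872 = 1.742 × 10^-3 mol
n(NaOH) in each aliquot = 1.742 × 10^-3 mol (1:1 ratio)
n(NaOH) in the whole flask = 1.742 × 10^-3 × 250.0/20.00 = 0.02178 mol
mass of NaOH = 0.02178 × 40.00 = 0.8711 g
% NaOH = 0.8711 / 1.017 × 100 = 85.66 %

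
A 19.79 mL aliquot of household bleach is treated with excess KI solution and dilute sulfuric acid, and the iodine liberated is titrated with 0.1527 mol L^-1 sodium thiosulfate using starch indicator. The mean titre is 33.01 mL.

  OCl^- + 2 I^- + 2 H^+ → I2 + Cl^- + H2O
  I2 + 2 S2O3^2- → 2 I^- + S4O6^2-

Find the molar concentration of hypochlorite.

0.1274 mol/L

n(S2O3^2-) = 0.03301 × 0.1527 = 5.041 × 10^-3 mol
n(I2) = n(S2O3^2-)/2 = 2.520 × 10^-3 mol
n(OCl^-) in the aliquot = 2.520 × 10^-3 mol (1:1 ratio)
[OCl^-] = 2.520 × 10^-3 / 0.01979 = 0.1274 mol/L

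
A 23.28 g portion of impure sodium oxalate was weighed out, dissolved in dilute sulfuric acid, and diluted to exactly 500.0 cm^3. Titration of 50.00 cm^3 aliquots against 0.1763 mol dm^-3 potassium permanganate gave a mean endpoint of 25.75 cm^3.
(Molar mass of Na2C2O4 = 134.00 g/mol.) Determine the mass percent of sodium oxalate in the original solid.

65.33 %

2 MnO4^- + 5 C2O4^2- + 16 H^+ → 2 Mn^2+ + 10 CO2 + 8 H2O
n(KMnO4) per titration = 0.02575 × 0.1763 = 4.540 × 10^-3 mol
From the 5:2 ratio, n(Na2C2O4) in each aliquot = 5/2 × 4.540 × 10^-3 = 0.01135 mol
n(Na2C2O4) in the whole flask = 0.01135 × 500.0/50.00 = 0.1135 mol
mass of Na2C2O4 = 0.1135 × 134.00 = 15.21 g
% Na2C2O4 = 15.21 / 23.28 × 100 = 65.33 %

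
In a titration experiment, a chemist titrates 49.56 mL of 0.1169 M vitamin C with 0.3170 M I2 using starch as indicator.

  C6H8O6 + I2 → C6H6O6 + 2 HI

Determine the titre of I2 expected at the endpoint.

18.28 mL

n(C6H8O6) = 0.04956 L × 0.1169 mol/L = 5.794 × 10^-3 mol
n(I2) = 5.794 × 10^-3 mol (1:1 stoichiometry)
V(I2) = 5.794 × 10^-3 mol / 0.3170 mol/L = 0.01828 L = 18.28 mL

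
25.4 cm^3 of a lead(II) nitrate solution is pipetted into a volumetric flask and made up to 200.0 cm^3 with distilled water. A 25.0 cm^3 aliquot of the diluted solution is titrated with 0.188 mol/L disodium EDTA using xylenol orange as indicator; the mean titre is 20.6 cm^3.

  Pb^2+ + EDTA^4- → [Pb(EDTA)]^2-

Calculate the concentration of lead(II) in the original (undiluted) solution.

1.22 mol/L

n(EDTA) = 0.0206 × 0.188 = 3.87 × 10^-3 mol
n(Pb2+) in the aliquot = 3.87 × 10^-3 mol (1:1 ratio)
[Pb2+]_dilute = 3.87 × 10^-3 / 0.0250 = 0.155 mol/L
Dilution factor = 200.0 / 25.4 = 7.874
[Pb2+]_stock = 0.155 × 7.874 = 1.22 mol/L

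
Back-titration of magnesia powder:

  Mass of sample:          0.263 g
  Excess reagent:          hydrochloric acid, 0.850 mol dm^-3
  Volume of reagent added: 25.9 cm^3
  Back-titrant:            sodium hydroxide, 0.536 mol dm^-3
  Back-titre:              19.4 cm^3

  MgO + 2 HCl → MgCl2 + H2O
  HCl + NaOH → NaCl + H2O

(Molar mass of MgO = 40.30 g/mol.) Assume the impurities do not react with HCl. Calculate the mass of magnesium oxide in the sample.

0.234 g

n(HCl) added = 0.0259 × 0.850 = 0.0220 mol
n(NaOH) used in back-titration = 0.0194 × 0.536 = 0.0104 mol
n(HCl) left over = 0.0104 mol (1:1 ratio)
n(HCl) consumed by analyte = 0.0220 − 0.0104 = 0.0116 mol
From the 1:2 ratio, n(MgO) = 1/2 × 0.0116 = 5.81 × 10^-3 mol
mass of MgO = 5.81 × 10^-3 × 40.30 = 0.234 g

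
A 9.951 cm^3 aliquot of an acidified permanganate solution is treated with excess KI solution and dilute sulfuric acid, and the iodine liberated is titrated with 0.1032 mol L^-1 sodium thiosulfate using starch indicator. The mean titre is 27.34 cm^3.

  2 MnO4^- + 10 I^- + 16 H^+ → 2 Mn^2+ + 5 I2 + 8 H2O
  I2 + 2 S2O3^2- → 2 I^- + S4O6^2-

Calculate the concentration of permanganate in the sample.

0.05671 mol/L

n(S2O3^2-) = 0.02734 × 0.1032 = 2.821 × 10^-3 mol
n(I2) = n(S2O3^2-)/2 = 1.411 × 10^-3 mol
From the 2:5 ratio, n(MnO4^-) in the aliquot = 2/5 × 1.411 × 10^-3 = 5.643 × 10^-4 mol
[MnO4^-] = 5.643 × 10^-4 / 0.009951 = 0.05671 mol/L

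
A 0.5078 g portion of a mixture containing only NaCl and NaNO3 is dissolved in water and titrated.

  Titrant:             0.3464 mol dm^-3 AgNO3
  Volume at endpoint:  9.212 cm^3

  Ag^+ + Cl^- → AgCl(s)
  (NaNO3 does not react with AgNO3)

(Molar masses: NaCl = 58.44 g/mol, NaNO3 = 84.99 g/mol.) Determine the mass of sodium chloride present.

0.1865 g

n(AgNO3) = 0.009212 × 0.3464 = 3.191 × 10^-3 mol
Let x = n(NaCl), y = n(NaNO3).
Titrant: 1x = 3.191 × 10^-3;  mass: 58.44x + 84.99y = 0.5078
Solving, x = 3.191 × 10^-3 mol, y = 3.781 × 10^-3 mol
mass of NaCl = 3.191 × 10^-3 × 58.44 = 0.1865 g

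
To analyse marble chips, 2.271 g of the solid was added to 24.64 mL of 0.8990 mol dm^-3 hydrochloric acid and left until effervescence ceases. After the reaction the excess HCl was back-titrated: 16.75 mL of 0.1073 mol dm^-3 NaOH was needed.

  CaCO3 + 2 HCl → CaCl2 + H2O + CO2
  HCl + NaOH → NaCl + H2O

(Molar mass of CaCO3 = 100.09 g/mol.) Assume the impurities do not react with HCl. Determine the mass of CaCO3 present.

n(HCl) added = 0.02464 × 0.8990 = 0.02215 mol
n(NaOH) used in back-titration = 0.01675 × 0.1073 = 1.797 × 10^-3 mol
n(HCl) left over = 1.797 × 10^-3 mol (1:1 ratio)
n(HCl) consumed by analyte = 0.02215 − 1.797 × 10^-3 = 0.02035 mol
From the 1:2 ratio, n(CaCO3) = 1/2 × 0.02035 = 0.01018 mol
mass of CaCO3 = 0.01018 × 100.09 = 1.019 g

1.019 g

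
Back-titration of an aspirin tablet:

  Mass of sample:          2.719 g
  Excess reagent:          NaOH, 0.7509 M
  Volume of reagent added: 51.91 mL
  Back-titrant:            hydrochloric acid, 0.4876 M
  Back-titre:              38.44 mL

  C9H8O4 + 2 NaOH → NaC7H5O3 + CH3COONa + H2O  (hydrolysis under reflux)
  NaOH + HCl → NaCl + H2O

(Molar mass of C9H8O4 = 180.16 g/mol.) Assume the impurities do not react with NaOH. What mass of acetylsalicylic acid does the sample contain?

1.823 g

n(NaOH) added = 0.05191 × 0.7509 = 0.03898 mol
n(HCl) used in back-titration = 0.03844 × 0.4876 = 0.01874 mol
n(NaOH) left over = 0.01874 mol (1:1 ratio)
n(NaOH) consumed by analyte = 0.03898 − 0.01874 = 0.02024 mol
From the 1:2 ratio, n(C9H8O4) = 1/2 × 0.02024 = 0.01012 mol
mass of C9H8O4 = 0.01012 × 180.16 = 1.823 g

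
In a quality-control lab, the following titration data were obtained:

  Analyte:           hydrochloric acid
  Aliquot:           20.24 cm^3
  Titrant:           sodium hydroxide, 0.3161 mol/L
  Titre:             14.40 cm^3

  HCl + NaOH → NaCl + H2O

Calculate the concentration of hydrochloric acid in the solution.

0.2249 mol/L

n(NaOH) = 0.01440 L × 0.3161 mol/L = 4.552 × 10^-3 mol
n(HCl) = 4.552 × 10^-3 mol (1:1 mole ratio)
[HCl] = 4.552 × 10^-3 mol / 0.02024 L = 0.2249 mol/L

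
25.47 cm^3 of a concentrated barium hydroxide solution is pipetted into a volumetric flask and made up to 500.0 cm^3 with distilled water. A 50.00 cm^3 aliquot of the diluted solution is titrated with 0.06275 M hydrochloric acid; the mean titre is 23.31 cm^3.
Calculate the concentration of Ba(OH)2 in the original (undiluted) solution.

0.2871 M

Ba(OH)2 + 2 HCl → BaCl2 + 2 H2O
n(HCl) = 0.02331 × 0.06275 = 1.463 × 10^-3 mol
From the 1:2 ratio, n(Ba(OH)2) in the aliquot = 1/2 × 1.463 × 10^-3 = 7.314 × 10^-4 mol
[Ba(OH)2]_dilute = 7.314 × 10^-4 / 0.05000 = 0.01463 mol/L
Dilution factor = 500.0 / 25.47 = 19.63
[Ba(OH)2]_stock = 0.01463 × 19.63 = 0.2871 mol/L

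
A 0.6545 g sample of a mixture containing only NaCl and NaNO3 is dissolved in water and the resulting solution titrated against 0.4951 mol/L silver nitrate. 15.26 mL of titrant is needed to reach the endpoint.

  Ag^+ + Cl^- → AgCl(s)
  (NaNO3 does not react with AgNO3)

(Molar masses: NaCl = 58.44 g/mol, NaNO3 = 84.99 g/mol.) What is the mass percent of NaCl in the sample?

n(AgNO3) = 0.01526 × 0.4951 = 7.555 × 10^-3 mol
Let x = n(NaCl), y = n(NaNO3).
Titrant: 1x = 7.555 × 10^-3;  mass: 58.44x + 84.99y = 0.6545
Solving, x = 7.555 × 10^-3 mol, y = 2.506 × 10^-3 mol
mass of NaCl = 7.555 × 10^-3 × 58.44 = 0.4415 g
% NaCl = 0.4415 / 0.6545 × 100 = 67.46 %

67.46 %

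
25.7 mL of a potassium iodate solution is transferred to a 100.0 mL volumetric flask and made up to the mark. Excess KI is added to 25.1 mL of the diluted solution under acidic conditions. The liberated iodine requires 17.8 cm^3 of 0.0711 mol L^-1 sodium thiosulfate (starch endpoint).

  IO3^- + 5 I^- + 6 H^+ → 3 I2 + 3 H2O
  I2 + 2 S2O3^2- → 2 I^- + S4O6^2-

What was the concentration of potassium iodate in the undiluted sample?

n(S2O3^2-) = 0.0178 × 0.0711 = 1.27 × 10^-3 mol
n(I2) = n(S2O3^2-)/2 = 6.33 × 10^-4 mol
From the 1:3 ratio, n(IO3^-) in the aliquot = 1/3 × 6.33 × 10^-4 = 2.11 × 10^-4 mol
[IO3^-]_dilute = 2.11 × 10^-4 / 0.0251 = 0.00840 mol/L
[IO3^-]_original = 0.00840 × 100.0/25.7 = 0.0327 mol/L

0.0327 mol/L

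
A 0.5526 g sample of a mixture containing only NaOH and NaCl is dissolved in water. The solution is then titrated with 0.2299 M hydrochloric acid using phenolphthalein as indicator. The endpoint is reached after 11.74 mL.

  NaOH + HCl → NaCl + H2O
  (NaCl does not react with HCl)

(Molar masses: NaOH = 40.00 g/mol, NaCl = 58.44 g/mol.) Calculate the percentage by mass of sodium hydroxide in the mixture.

19.54 %

n(HCl) = 0.01174 × 0.2299 = 2.699 × 10^-3 mol
Let x = n(NaOH), y = n(NaCl).
Titrant: 1x = 2.699 × 10^-3;  mass: 40.00x + 58.44y = 0.5526
Solving, x = 2.699 × 10^-3 mol, y = 7.608 × 10^-3 mol
mass of NaOH = 2.699 × 10^-3 × 40.00 = 0.1080 g
% NaOH = 0.1080 / 0.5526 × 100 = 19.54 %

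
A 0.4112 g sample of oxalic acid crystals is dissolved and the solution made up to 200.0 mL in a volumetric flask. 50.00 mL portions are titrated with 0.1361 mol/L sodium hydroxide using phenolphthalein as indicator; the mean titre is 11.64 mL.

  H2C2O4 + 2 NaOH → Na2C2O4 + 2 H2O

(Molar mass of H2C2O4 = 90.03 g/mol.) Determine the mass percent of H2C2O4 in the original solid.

n(NaOH) per titration = 0.01164 × 0.1361 = 1.584 × 10^-3 mol
From the 1:2 ratio, n(H2C2O4) in each aliquot = 1/2 × 1.584 × 10^-3 = 7.921 × 10^-4 mol
n(H2C2O4) in the whole flask = 7.921 × 10^-4 × 200.0/50.00 = 3.168 × 10^-3 mol
mass of H2C2O4 = 3.168 × 10^-3 × 90.03 = 0.2853 g
% H2C2O4 = 0.2853 / 0.4112 × 100 = 69.37 %

69.37 %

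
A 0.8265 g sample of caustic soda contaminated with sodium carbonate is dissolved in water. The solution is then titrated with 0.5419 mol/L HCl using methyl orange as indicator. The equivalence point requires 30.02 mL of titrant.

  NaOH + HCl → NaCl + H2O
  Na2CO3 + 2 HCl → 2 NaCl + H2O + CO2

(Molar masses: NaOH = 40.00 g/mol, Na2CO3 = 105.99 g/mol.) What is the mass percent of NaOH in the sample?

13.26 %

n(HCl) = 0.03002 × 0.5419 = 0.01627 mol
Let x = n(NaOH), y = n(Na2CO3).
Titrant: 1x + 2y = 0.01627;  mass: 40.00x + 105.99y = 0.8265
Solving, x = 2.741 × 10^-3 mol, y = 6.764 × 10^-3 mol
mass of NaOH = 2.741 × 10^-3 × 40.00 = 0.1096 g
% NaOH = 0.1096 / 0.8265 × 100 = 13.26 %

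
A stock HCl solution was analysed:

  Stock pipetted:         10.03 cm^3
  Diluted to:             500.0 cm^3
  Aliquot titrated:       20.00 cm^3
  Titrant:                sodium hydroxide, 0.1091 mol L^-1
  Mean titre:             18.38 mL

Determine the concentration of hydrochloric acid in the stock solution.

4.998 mol/L

HCl + NaOH → NaCl + H2O
n(NaOH) = 0.01838 × 0.1091 = 2.005 × 10^-3 mol
n(HCl) in the aliquot = 2.005 × 10^-3 mol (1:1 ratio)
[HCl]_dilute = 2.005 × 10^-3 / 0.02000 = 0.1003 mol/L
Dilution factor = 500.0 / 10.03 = 49.85
[HCl]_stock = 0.1003 × 49.85 = 4.998 mol/L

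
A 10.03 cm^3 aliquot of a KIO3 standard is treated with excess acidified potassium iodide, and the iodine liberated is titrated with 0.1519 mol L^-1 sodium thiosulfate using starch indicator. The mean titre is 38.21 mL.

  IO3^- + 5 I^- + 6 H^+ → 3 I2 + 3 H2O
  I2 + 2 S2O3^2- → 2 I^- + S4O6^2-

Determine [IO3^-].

0.09645 mol/L

n(S2O3^2-) = 0.03821 × 0.1519 = 5.804 × 10^-3 mol
n(I2) = n(S2O3^2-)/2 = 2.902 × 10^-3 mol
From the 1:3 ratio, n(IO3^-) in the aliquot = 1/3 × 2.902 × 10^-3 = 9.673 × 10^-4 mol
[IO3^-] = 9.673 × 10^-4 / 0.01003 = 0.09645 mol/L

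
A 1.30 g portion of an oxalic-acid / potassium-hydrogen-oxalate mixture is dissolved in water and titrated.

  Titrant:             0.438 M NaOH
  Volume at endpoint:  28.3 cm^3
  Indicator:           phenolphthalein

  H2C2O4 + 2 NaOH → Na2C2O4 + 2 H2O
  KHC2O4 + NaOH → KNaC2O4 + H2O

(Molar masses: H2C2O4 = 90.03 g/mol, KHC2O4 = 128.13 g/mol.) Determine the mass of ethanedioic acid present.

0.156 g

n(NaOH) = 0.0283 × 0.438 = 0.0124 mol
Let x = n(H2C2O4), y = n(KHC2O4).
Titrant: 2x + 1y = 0.0124;  mass: 90.03x + 128.13y = 1.30
Solving, x = 1.73 × 10^-3 mol, y = 8.93 × 10^-3 mol
mass of H2C2O4 = 1.73 × 10^-3 × 90.03 = 0.156 g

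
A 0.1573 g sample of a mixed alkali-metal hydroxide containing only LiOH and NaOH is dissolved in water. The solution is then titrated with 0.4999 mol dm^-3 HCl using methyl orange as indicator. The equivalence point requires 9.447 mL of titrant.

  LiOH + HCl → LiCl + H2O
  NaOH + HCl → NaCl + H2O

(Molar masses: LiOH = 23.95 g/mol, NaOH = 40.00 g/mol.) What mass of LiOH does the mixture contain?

n(HCl) = 0.009447 × 0.4999 = 4.723 × 10^-3 mol
Let x = n(LiOH), y = n(NaOH).
Titrant: 1x + 1y = 4.723 × 10^-3;  mass: 23.95x + 40.00y = 0.1573
Solving, x = 1.969 × 10^-3 mol, y = 2.754 × 10^-3 mol
mass of LiOH = 1.969 × 10^-3 × 23.95 = 0.04716 g

0.04716 g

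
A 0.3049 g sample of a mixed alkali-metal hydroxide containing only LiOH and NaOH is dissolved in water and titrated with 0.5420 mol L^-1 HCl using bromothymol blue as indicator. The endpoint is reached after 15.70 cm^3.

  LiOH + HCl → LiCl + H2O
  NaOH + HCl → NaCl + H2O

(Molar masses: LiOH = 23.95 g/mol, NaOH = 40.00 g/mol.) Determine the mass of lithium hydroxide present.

0.05294 g

n(HCl) = 0.01570 × 0.5420 = 8.509 × 10^-3 mol
Let x = n(LiOH), y = n(NaOH).
Titrant: 1x + 1y = 8.509 × 10^-3;  mass: 23.95x + 40.00y = 0.3049
Solving, x = 2.210 × 10^-3 mol, y = 6.299 × 10^-3 mol
mass of LiOH = 2.210 × 10^-3 × 23.95 = 0.05294 g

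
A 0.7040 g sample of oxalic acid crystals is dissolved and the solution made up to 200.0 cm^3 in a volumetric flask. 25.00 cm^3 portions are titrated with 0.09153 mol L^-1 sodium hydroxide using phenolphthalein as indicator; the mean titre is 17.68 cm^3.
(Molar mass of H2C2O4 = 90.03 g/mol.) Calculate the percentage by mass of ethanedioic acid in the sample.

82.78 %

H2C2O4 + 2 NaOH → Na2C2O4 + 2 H2O
n(NaOH) per titration = 0.01768 × 0.09153 = 1.618 × 10^-3 mol
From the 1:2 ratio, n(H2C2O4) in each aliquot = 1/2 × 1.618 × 10^-3 = 8.091 × 10^-4 mol
n(H2C2O4) in the whole flask = 8.091 × 10^-4 × 200.0/25.00 = 6.473 × 10^-3 mol
mass of H2C2O4 = 6.473 × 10^-3 × 90.03 = 0.5828 g
% H2C2O4 = 0.5828 / 0.7040 × 100 = 82.78 %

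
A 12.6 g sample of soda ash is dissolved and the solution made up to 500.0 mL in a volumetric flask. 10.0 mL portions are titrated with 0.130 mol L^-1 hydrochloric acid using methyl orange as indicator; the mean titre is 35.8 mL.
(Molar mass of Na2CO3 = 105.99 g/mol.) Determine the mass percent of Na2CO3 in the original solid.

Na2CO3 + 2 HCl → 2 NaCl + H2O + CO2
n(HCl) per titration = 0.0358 × 0.130 = 4.65 × 10^-3 mol
From the 1:2 ratio, n(Na2CO3) in each aliquot = 1/2 × 4.65 × 10^-3 = 2.33 × 10^-3 mol
n(Na2CO3) in the whole flask = 2.33 × 10^-3 × 500.0/10.0 = 0.116 mol
mass of Na2CO3 = 0.116 × 105.99 = 12.3 g
% Na2CO3 = 12.3 / 12.6 × 100 = 97.9 %

97.9 %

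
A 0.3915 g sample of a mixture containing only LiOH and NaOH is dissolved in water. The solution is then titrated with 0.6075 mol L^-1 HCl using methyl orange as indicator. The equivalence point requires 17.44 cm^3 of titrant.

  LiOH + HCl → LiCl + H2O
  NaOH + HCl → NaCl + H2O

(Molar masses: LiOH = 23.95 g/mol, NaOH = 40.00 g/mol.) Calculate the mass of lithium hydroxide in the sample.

0.04819 g

n(HCl) = 0.01744 × 0.6075 = 0.01059 mol
Let x = n(LiOH), y = n(NaOH).
Titrant: 1x + 1y = 0.01059;  mass: 23.95x + 40.00y = 0.3915
Solving, x = 2.012 × 10^-3 mol, y = 8.583 × 10^-3 mol
mass of LiOH = 2.012 × 10^-3 × 23.95 = 0.04819 g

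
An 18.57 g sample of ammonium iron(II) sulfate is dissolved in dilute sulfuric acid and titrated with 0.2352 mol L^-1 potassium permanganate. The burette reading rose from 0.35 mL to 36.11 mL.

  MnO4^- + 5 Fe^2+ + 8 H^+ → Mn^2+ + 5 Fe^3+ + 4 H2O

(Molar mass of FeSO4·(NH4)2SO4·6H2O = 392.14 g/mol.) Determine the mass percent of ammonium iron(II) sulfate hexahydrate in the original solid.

n(KMnO4) = 0.03576 L × 0.2352 mol/L = 8.411 × 10^-3 mol
From the 5:1 ratio, n(FeSO4·(NH4)2SO4·6H2O) = 5/1 × 8.411 × 10^-3 = 0.04205 mol
mass of FeSO4·(NH4)2SO4·6H2O = 0.04205 × 392.14 g/mol = 16.49 g
% FeSO4·(NH4)2SO4·6H2O = 16.49 / 18.57 × 100 = 88.80 %

88.80 %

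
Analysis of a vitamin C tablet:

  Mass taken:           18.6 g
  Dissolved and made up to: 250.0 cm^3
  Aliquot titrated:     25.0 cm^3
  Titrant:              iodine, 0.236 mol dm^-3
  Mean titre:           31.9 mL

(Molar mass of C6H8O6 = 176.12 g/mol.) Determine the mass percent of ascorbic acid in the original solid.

71.3 %

C6H8O6 + I2 → C6H6O6 + 2 HI
n(I2) per titration = 0.0319 × 0.236 = 7.53 × 10^-3 mol
n(C6H8O6) in each aliquot = 7.53 × 10^-3 mol (1:1 ratio)
n(C6H8O6) in the whole flask = 7.53 × 10^-3 × 250.0/25.0 = 0.0753 mol
mass of C6H8O6 = 0.0753 × 176.12 = 13.3 g
% C6H8O6 = 13.3 / 18.6 × 100 = 71.3 %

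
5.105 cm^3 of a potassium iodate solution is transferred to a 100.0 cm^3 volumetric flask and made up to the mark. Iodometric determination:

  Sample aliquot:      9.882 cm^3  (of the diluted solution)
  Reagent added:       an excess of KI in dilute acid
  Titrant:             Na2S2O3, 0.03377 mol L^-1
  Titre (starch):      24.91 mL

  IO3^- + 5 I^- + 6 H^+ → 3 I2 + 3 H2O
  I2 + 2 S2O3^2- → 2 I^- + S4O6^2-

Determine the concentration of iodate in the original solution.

0.2779 mol/L

n(S2O3^2-) = 0.02491 × 0.03377 = 8.412 × 10^-4 mol
n(I2) = n(S2O3^2-)/2 = 4.206 × 10^-4 mol
From the 1:3 ratio, n(IO3^-) in the aliquot = 1/3 × 4.206 × 10^-4 = 1.402 × 10^-4 mol
[IO3^-]_dilute = 1.402 × 10^-4 / 0.009882 = 0.01419 mol/L
[IO3^-]_original = 0.01419 × 100.0/5.105 = 0.2779 mol/L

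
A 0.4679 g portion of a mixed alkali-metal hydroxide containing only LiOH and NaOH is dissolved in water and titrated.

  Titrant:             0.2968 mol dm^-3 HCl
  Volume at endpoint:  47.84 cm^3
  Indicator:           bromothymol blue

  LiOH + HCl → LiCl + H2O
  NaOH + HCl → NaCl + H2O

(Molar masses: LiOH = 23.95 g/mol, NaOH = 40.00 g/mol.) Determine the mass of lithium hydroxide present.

n(HCl) = 0.04784 × 0.2968 = 0.01420 mol
Let x = n(LiOH), y = n(NaOH).
Titrant: 1x + 1y = 0.01420;  mass: 23.95x + 40.00y = 0.4679
Solving, x = 6.234 × 10^-3 mol, y = 7.965 × 10^-3 mol
mass of LiOH = 6.234 × 10^-3 × 23.95 = 0.1493 g

0.1493 g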